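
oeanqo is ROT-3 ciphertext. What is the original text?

lbxknl

o(14): 14−3=11 → l
e(4): 4−3=1 → b
a(0): 0−3=-3≡23 → x
n(13): 13−3=10 → k
q(16): 16−3=13 → n
o(14): 14−3=11 → l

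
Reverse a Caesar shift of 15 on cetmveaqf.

c(2): 2−15=-13≡13 → n
e(4): 4−15=-11≡15 → p
t(19): 19−15=4 → e
m(12): 12−15=-3≡23 → x
v(21): 21−15=6 → g
e(4): 4−15=-11≡15 → p
a(0): 0−15=-15≡11 → l
q(16): 16−15=1 → b
f(5): 5−15=-10≡16 → q

npexgplbq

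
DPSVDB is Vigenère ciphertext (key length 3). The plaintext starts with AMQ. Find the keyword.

DDC

Subtract each crib letter from the matching ciphertext letter (mod 26):
D(3)−A(0)=3 → D
P(15)−M(12)=3 → D
S(18)−Q(16)=2 → C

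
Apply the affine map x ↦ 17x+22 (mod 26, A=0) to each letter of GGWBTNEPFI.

UUGNHJMRDC

G(6): 17·6+22=124≡20 → U
G(6): 17·6+22=124≡20 → U
W(22): 17·22+22=396≡6 → G
B(1): 17·1+22=39≡13 → N
T(19): 17·19+22=345≡7 → H
N(13): 17·13+22=243≡9 → J
E(4): 17·4+22=90≡12 → M
P(15): 17·15+22=277≡17 → R
F(5): 17·5+22=107≡3 → D
I(8): 17·8+22=158≡2 → C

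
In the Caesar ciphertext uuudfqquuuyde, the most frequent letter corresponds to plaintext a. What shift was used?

20

The most frequent ciphertext letter is u (appears 6 times).
u is position 20; a is position 0.
Shift = 20.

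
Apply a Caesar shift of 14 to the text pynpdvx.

dmbdrjl

p(15): 15+14=29≡3 → d
y(24): 24+14=38≡12 → m
n(13): 13+14=27≡1 → b
p(15): 15+14=29≡3 → d
d(3): 3+14=17 → r
v(21): 21+14=35≡9 → j
x(23): 23+14=37≡11 → l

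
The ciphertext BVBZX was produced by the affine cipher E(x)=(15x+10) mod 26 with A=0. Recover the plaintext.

PZPBN

The inverse of 15 mod 26 is 7, since 15·7=105≡1. Apply D(y)=7·(y−10) mod 26:
B(1): 7·(1−10)=-63≡15 → P
V(21): 7·(21−10)=77≡25 → Z
B(1): 7·(1−10)=-63≡15 → P
Z(25): 7·(25−10)=105≡1 → B
X(23): 7·(23−10)=91≡13 → N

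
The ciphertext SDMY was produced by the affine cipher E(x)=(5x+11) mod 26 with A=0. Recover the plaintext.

ROVN

The inverse of 5 mod 26 is 21, since 5·21=105≡1. Apply D(y)=21·(y−11) mod 26:
S(18): 21·(18−11)=147≡17 → R
D(3): 21·(3−11)=-168≡14 → O
M(12): 21·(12−11)=21 → V
Y(24): 21·(24−11)=273≡13 → N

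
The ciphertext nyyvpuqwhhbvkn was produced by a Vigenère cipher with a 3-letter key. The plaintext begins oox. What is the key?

zkb

Subtract each crib letter from the matching ciphertext letter (mod 26):
n(13)−o(14)=-1≡25 → z
y(24)−o(14)=10 → k
y(24)−x(23)=1 → b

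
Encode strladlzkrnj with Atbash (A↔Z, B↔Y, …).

hgiozwoapimq

s(18) → h(7)
t(19) → g(6)
r(17) → i(8)
l(11) → o(14)
a(0) → z(25)
d(3) → w(22)
l(11) → o(14)
z(25) → a(0)
k(10) → p(15)
r(17) → i(8)
n(13) → m(12)
j(9) → q(16)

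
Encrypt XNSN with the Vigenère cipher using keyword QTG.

NGYD

Repeat the key across the message: QTGQ
X(23)+Q(16): 39≡13 → N
N(13)+T(19): 32≡6 → G
S(18)+G(6): 24 → Y
N(13)+Q(16): 29≡3 → D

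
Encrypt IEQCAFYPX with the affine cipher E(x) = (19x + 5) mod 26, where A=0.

BDXRFWTEA

I(8): 19·8+5=157≡1 → B
E(4): 19·4+5=81≡3 → D
Q(16): 19·16+5=309≡23 → X
C(2): 19·2+5=43≡17 → R
A(0): 19·0+5=5 → F
F(5): 19·5+5=100≡22 → W
Y(24): 19·24+5=461≡19 → T
P(15): 19·15+5=290≡4 → E
X(23): 19·23+5=442≡0 → A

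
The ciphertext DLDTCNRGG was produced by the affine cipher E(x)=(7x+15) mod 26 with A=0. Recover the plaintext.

CSCINWEVV

The inverse of 7 mod 26 is 15, since 7·15=105≡1. Apply D(y)=15·(y−15) mod 26:
D(3): 15·(3−15)=-180≡2 → C
L(11): 15·(11−15)=-60≡18 → S
D(3): 15·(3−15)=-180≡2 → C
T(19): 15·(19−15)=60≡8 → I
C(2): 15·(2−15)=-195≡13 → N
N(13): 15·(13−15)=-30≡22 → W
R(17): 15·(17−15)=30≡4 → E
G(6): 15·(6−15)=-135≡21 → V
G(6): 15·(6−15)=-135≡21 → V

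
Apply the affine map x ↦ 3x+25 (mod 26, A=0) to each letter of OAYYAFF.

PZTTZOO

O(14): 3·14+25=67≡15 → P
A(0): 3·0+25=25 → Z
Y(24): 3·24+25=97≡19 → T
Y(24): 3·24+25=97≡19 → T
A(0): 3·0+25=25 → Z
F(5): 3·5+25=40≡14 → O
F(5): 3·5+25=40≡14 → O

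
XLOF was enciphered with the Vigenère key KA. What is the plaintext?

NLEF

Repeat the key across the ciphertext: KAKA
X(23)−K(10): 13 → N
L(11)−A(0): 11 → L
O(14)−K(10): 4 → E
F(5)−A(0): 5 → F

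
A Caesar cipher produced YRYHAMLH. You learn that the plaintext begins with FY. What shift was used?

19

From the crib: Y(24)−F(5)=19, so the shift is 19.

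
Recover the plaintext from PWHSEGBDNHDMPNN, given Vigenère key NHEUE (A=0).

Repeat the key across the ciphertext: NHEUENHEUENHEUE
P(15)−N(13): 2 → C
W(22)−H(7): 15 → P
H(7)−E(4): 3 → D
S(18)−U(20): -2≡24 → Y
E(4)−E(4): 0 → A
G(6)−N(13): -7≡19 → T
B(1)−H(7): -6≡20 → U
D(3)−E(4): -1≡25 → Z
N(13)−U(20): -7≡19 → T
H(7)−E(4): 3 → D
D(3)−N(13): -10≡16 → Q
M(12)−H(7): 5 → F
P(15)−E(4): 11 → L
N(13)−U(20): -7≡19 → T
N(13)−E(4): 9 → J

CPDYATUZTDQFLTJ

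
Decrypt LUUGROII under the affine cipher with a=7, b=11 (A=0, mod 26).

AFFDMTHH

The inverse of 7 mod 26 is 15, since 7·15=105≡1. Apply D(y)=15·(y−11) mod 26:
L(11): 15·(11−11)=0 → A
U(20): 15·(20−11)=135≡5 → F
U(20): 15·(20−11)=135≡5 → F
G(6): 15·(6−11)=-75≡3 → D
R(17): 15·(17−11)=90≡12 → M
O(14): 15·(14−11)=45≡19 → T
I(8): 15·(8−11)=-45≡7 → H
I(8): 15·(8−11)=-45≡7 → H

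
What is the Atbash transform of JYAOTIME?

J(9) → Q(16)
Y(24) → B(1)
A(0) → Z(25)
O(14) → L(11)
T(19) → G(6)
I(8) → R(17)
M(12) → N(13)
E(4) → V(21)

QBZLGRNV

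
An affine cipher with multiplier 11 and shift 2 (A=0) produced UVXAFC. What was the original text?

The inverse of 11 mod 26 is 19, since 11·19=209≡1. Apply D(y)=19·(y−2) mod 26:
U(20): 19·(20−2)=342≡4 → E
V(21): 19·(21−2)=361≡23 → X
X(23): 19·(23−2)=399≡9 → J
A(0): 19·(0−2)=-38≡14 → O
F(5): 19·(5−2)=57≡5 → F
C(2): 19·(2−2)=0 → A

EXJOFA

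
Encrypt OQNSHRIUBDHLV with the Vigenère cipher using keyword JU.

XKWMQLROKXQFE

Repeat the key across the message: JUJUJUJUJUJUJ
O(14)+J(9): 23 → X
Q(16)+U(20): 36≡10 → K
N(13)+J(9): 22 → W
S(18)+U(20): 38≡12 → M
H(7)+J(9): 16 → Q
R(17)+U(20): 37≡11 → L
I(8)+J(9): 17 → R
U(20)+U(20): 40≡14 → O
B(1)+J(9): 10 → K
D(3)+U(20): 23 → X
H(7)+J(9): 16 → Q
L(11)+U(20): 31≡5 → F
V(21)+J(9): 30≡4 → E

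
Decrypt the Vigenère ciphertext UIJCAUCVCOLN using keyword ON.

GVVPMHOIOBXA

Repeat the key across the ciphertext: ONONONONONON
U(20)−O(14): 6 → G
I(8)−N(13): -5≡21 → V
J(9)−O(14): -5≡21 → V
C(2)−N(13): -11≡15 → P
A(0)−O(14): -14≡12 → M
U(20)−N(13): 7 → H
C(2)−O(14): -12≡14 → O
V(21)−N(13): 8 → I
C(2)−O(14): -12≡14 → O
O(14)−N(13): 1 → B
L(11)−O(14): -3≡23 → X
N(13)−N(13): 0 → A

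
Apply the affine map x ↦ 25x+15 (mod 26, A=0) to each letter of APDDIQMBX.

A(0): 25·0+15=15 → P
P(15): 25·15+15=390≡0 → A
D(3): 25·3+15=90≡12 → M
D(3): 25·3+15=90≡12 → M
I(8): 25·8+15=215≡7 → H
Q(16): 25·16+15=415≡25 → Z
M(12): 25·12+15=315≡3 → D
B(1): 25·1+15=40≡14 → O
X(23): 25·23+15=590≡18 → S

PAMMHZDOS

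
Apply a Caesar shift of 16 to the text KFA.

K(10): 10+16=26≡0 → A
F(5): 5+16=21 → V
A(0): 0+16=16 → Q

AVQ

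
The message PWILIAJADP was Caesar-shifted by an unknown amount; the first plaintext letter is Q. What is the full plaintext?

From the crib: P(15)−Q(16)=-1≡25, so the shift is 25.
Subtract 25 from each ciphertext letter:
P(15): 15−25=-10≡16 → Q
W(22): 22−25=-3≡23 → X
I(8): 8−25=-17≡9 → J
L(11): 11−25=-14≡12 → M
I(8): 8−25=-17≡9 → J
A(0): 0−25=-25≡1 → B
J(9): 9−25=-16≡10 → K
A(0): 0−25=-25≡1 → B
D(3): 3−25=-22≡4 → E
P(15): 15−25=-10≡16 → Q

QXJMJBKBEQ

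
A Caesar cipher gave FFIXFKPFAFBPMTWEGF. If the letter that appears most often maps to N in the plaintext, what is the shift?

18

The most frequent ciphertext letter is F (appears 6 times).
F is position 5; N is position 13.
Shift = -8≡18.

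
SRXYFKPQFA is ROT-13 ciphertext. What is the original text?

FEKLSXCDSN

S(18): 18−13=5 → F
R(17): 17−13=4 → E
X(23): 23−13=10 → K
Y(24): 24−13=11 → L
F(5): 5−13=-8≡18 → S
K(10): 10−13=-3≡23 → X
P(15): 15−13=2 → C
Q(16): 16−13=3 → D
F(5): 5−13=-8≡18 → S
A(0): 0−13=-13≡13 → N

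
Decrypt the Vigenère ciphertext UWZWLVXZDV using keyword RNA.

Repeat the key across the ciphertext: RNARNARNAR
U(20)−R(17): 3 → D
W(22)−N(13): 9 → J
Z(25)−A(0): 25 → Z
W(22)−R(17): 5 → F
L(11)−N(13): -2≡24 → Y
V(21)−A(0): 21 → V
X(23)−R(17): 6 → G
Z(25)−N(13): 12 → M
D(3)−A(0): 3 → D
V(21)−R(17): 4 → E

DJZFYVGMDE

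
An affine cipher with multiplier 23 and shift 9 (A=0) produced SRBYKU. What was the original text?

The inverse of 23 mod 26 is 17, since 23·17=391≡1. Apply D(y)=17·(y−9) mod 26:
S(18): 17·(18−9)=153≡23 → X
R(17): 17·(17−9)=136≡6 → G
B(1): 17·(1−9)=-136≡20 → U
Y(24): 17·(24−9)=255≡21 → V
K(10): 17·(10−9)=17 → R
U(20): 17·(20−9)=187≡5 → F

XGUVRF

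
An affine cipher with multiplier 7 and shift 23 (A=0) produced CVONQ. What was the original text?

The inverse of 7 mod 26 is 15, since 7·15=105≡1. Apply D(y)=15·(y−23) mod 26:
C(2): 15·(2−23)=-315≡23 → X
V(21): 15·(21−23)=-30≡22 → W
O(14): 15·(14−23)=-135≡21 → V
N(13): 15·(13−23)=-150≡6 → G
Q(16): 15·(16−23)=-105≡25 → Z

XWVGZ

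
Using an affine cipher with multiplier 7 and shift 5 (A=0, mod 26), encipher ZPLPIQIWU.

Z(25): 7·25+5=180≡24 → Y
P(15): 7·15+5=110≡6 → G
L(11): 7·11+5=82≡4 → E
P(15): 7·15+5=110≡6 → G
I(8): 7·8+5=61≡9 → J
Q(16): 7·16+5=117≡13 → N
I(8): 7·8+5=61≡9 → J
W(22): 7·22+5=159≡3 → D
U(20): 7·20+5=145≡15 → P

YGEGJNJDP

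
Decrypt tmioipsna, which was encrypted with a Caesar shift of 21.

yrntnuxsf

t(19): 19−21=-2≡24 → y
m(12): 12−21=-9≡17 → r
i(8): 8−21=-13≡13 → n
o(14): 14−21=-7≡19 → t
i(8): 8−21=-13≡13 → n
p(15): 15−21=-6≡20 → u
s(18): 18−21=-3≡23 → x
n(13): 13−21=-8≡18 → s
a(0): 0−21=-21≡5 → f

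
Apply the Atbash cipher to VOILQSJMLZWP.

V(21) → E(4)
O(14) → L(11)
I(8) → R(17)
L(11) → O(14)
Q(16) → J(9)
S(18) → H(7)
J(9) → Q(16)
M(12) → N(13)
L(11) → O(14)
Z(25) → A(0)
W(22) → D(3)
P(15) → K(10)

ELROJHQNOADK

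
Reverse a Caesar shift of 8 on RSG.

JKY

R(17): 17−8=9 → J
S(18): 18−8=10 → K
G(6): 6−8=-2≡24 → Y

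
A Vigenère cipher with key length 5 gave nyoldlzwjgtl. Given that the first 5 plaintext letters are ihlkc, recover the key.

frdbb

Subtract each crib letter from the matching ciphertext letter (mod 26):
n(13)−i(8)=5 → f
y(24)−h(7)=17 → r
o(14)−l(11)=3 → d
l(11)−k(10)=1 → b
d(3)−c(2)=1 → b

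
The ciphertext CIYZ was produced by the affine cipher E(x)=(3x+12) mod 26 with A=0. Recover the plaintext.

OQEN

The inverse of 3 mod 26 is 9, since 3·9=27≡1. Apply D(y)=9·(y−12) mod 26:
C(2): 9·(2−12)=-90≡14 → O
I(8): 9·(8−12)=-36≡16 → Q
Y(24): 9·(24−12)=108≡4 → E
Z(25): 9·(25−12)=117≡13 → N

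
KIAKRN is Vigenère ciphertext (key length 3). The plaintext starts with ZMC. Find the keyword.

LWY

Subtract each crib letter from the matching ciphertext letter (mod 26):
K(10)−Z(25)=-15≡11 → L
I(8)−M(12)=-4≡22 → W
A(0)−C(2)=-2≡24 → Y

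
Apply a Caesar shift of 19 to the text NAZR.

GTSK

N(13): 13+19=32≡6 → G
A(0): 0+19=19 → T
Z(25): 25+19=44≡18 → S
R(17): 17+19=36≡10 → K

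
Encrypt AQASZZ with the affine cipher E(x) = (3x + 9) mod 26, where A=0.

JFJLGG

A(0): 3·0+9=9 → J
Q(16): 3·16+9=57≡5 → F
A(0): 3·0+9=9 → J
S(18): 3·18+9=63≡11 → L
Z(25): 3·25+9=84≡6 → G
Z(25): 3·25+9=84≡6 → G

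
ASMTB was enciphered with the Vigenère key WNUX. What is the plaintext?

Repeat the key across the ciphertext: WNUXW
A(0)−W(22): -22≡4 → E
S(18)−N(13): 5 → F
M(12)−U(20): -8≡18 → S
T(19)−X(23): -4≡22 → W
B(1)−W(22): -21≡5 → F

EFSWF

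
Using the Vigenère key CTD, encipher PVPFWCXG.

Repeat the key across the message: CTDCTDCT
P(15)+C(2): 17 → R
V(21)+T(19): 40≡14 → O
P(15)+D(3): 18 → S
F(5)+C(2): 7 → H
W(22)+T(19): 41≡15 → P
C(2)+D(3): 5 → F
X(23)+C(2): 25 → Z
G(6)+T(19): 25 → Z

ROSHPFZZ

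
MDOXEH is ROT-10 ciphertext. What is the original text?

M(12): 12−10=2 → C
D(3): 3−10=-7≡19 → T
O(14): 14−10=4 → E
X(23): 23−10=13 → N
E(4): 4−10=-6≡20 → U
H(7): 7−10=-3≡23 → X

CTENUX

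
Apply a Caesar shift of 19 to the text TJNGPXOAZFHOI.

MCGZIQHTSYAHB

T(19): 19+19=38≡12 → M
J(9): 9+19=28≡2 → C
N(13): 13+19=32≡6 → G
G(6): 6+19=25 → Z
P(15): 15+19=34≡8 → I
X(23): 23+19=42≡16 → Q
O(14): 14+19=33≡7 → H
A(0): 0+19=19 → T
Z(25): 25+19=44≡18 → S
F(5): 5+19=24 → Y
H(7): 7+19=26≡0 → A
O(14): 14+19=33≡7 → H
I(8): 8+19=27≡1 → B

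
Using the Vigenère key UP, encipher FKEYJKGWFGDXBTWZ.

Repeat the key across the message: UPUPUPUPUPUPUPUP
F(5)+U(20): 25 → Z
K(10)+P(15): 25 → Z
E(4)+U(20): 24 → Y
Y(24)+P(15): 39≡13 → N
J(9)+U(20): 29≡3 → D
K(10)+P(15): 25 → Z
G(6)+U(20): 26≡0 → A
W(22)+P(15): 37≡11 → L
F(5)+U(20): 25 → Z
G(6)+P(15): 21 → V
D(3)+U(20): 23 → X
X(23)+P(15): 38≡12 → M
B(1)+U(20): 21 → V
T(19)+P(15): 34≡8 → I
W(22)+U(20): 42≡16 → Q
Z(25)+P(15): 40≡14 → O

ZZYNDZALZVXMVIQO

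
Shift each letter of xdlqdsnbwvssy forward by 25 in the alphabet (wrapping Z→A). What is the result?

wckpcrmavurrx

x(23): 23+25=48≡22 → w
d(3): 3+25=28≡2 → c
l(11): 11+25=36≡10 → k
q(16): 16+25=41≡15 → p
d(3): 3+25=28≡2 → c
s(18): 18+25=43≡17 → r
n(13): 13+25=38≡12 → m
b(1): 1+25=26≡0 → a
w(22): 22+25=47≡21 → v
v(21): 21+25=46≡20 → u
s(18): 18+25=43≡17 → r
s(18): 18+25=43≡17 → r
y(24): 24+25=49≡23 → x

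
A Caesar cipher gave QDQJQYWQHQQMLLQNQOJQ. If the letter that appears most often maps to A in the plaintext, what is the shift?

The most frequent ciphertext letter is Q (appears 9 times).
Q is position 16; A is position 0.
Shift = 16.

16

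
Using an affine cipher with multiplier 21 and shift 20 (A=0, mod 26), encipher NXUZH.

HJYZL

N(13): 21·13+20=293≡7 → H
X(23): 21·23+20=503≡9 → J
U(20): 21·20+20=440≡24 → Y
Z(25): 21·25+20=545≡25 → Z
H(7): 21·7+20=167≡11 → L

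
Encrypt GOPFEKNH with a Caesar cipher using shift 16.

WEFVUADX

G(6): 6+16=22 → W
O(14): 14+16=30≡4 → E
P(15): 15+16=31≡5 → F
F(5): 5+16=21 → V
E(4): 4+16=20 → U
K(10): 10+16=26≡0 → A
N(13): 13+16=29≡3 → D
H(7): 7+16=23 → X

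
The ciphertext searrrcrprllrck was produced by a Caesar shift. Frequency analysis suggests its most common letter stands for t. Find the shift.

24

The most frequent ciphertext letter is r (appears 6 times).
r is position 17; t is position 19.
Shift = -2≡24.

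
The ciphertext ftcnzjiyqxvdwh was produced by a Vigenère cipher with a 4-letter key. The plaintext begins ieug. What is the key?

Subtract each crib letter from the matching ciphertext letter (mod 26):
f(5)−i(8)=-3≡23 → x
t(19)−e(4)=15 → p
c(2)−u(20)=-18≡8 → i
n(13)−g(6)=7 → h

xpih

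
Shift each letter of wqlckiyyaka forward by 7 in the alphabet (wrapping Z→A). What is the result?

dxsjrpffhrh

w(22): 22+7=29≡3 → d
q(16): 16+7=23 → x
l(11): 11+7=18 → s
c(2): 2+7=9 → j
k(10): 10+7=17 → r
i(8): 8+7=15 → p
y(24): 24+7=31≡5 → f
y(24): 24+7=31≡5 → f
a(0): 0+7=7 → h
k(10): 10+7=17 → r
a(0): 0+7=7 → h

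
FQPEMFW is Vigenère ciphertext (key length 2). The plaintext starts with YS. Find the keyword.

Subtract each crib letter from the matching ciphertext letter (mod 26):
F(5)−Y(24)=-19≡7 → H
Q(16)−S(18)=-2≡24 → Y

HY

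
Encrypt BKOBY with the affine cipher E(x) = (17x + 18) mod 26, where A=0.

JGWJK

B(1): 17·1+18=35≡9 → J
K(10): 17·10+18=188≡6 → G
O(14): 17·14+18=256≡22 → W
B(1): 17·1+18=35≡9 → J
Y(24): 17·24+18=426≡10 → K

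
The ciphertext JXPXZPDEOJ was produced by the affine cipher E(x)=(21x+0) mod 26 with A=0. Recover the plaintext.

The inverse of 21 mod 26 is 5, since 21·5=105≡1. Apply D(y)=5·(y−0) mod 26:
J(9): 5·(9−0)=45≡19 → T
X(23): 5·(23−0)=115≡11 → L
P(15): 5·(15−0)=75≡23 → X
X(23): 5·(23−0)=115≡11 → L
Z(25): 5·(25−0)=125≡21 → V
P(15): 5·(15−0)=75≡23 → X
D(3): 5·(3−0)=15 → P
E(4): 5·(4−0)=20 → U
O(14): 5·(14−0)=70≡18 → S
J(9): 5·(9−0)=45≡19 → T

TLXLVXPUST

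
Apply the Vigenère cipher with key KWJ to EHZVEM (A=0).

Repeat the key across the message: KWJKWJ
E(4)+K(10): 14 → O
H(7)+W(22): 29≡3 → D
Z(25)+J(9): 34≡8 → I
V(21)+K(10): 31≡5 → F
E(4)+W(22): 26≡0 → A
M(12)+J(9): 21 → V

ODIFAV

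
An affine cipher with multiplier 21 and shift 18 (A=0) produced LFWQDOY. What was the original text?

The inverse of 21 mod 26 is 5, since 21·5=105≡1. Apply D(y)=5·(y−18) mod 26:
L(11): 5·(11−18)=-35≡17 → R
F(5): 5·(5−18)=-65≡13 → N
W(22): 5·(22−18)=20 → U
Q(16): 5·(16−18)=-10≡16 → Q
D(3): 5·(3−18)=-75≡3 → D
O(14): 5·(14−18)=-20≡6 → G
Y(24): 5·(24−18)=30≡4 → E

RNUQDGE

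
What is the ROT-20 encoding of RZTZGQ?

LTNTAK

R(17): 17+20=37≡11 → L
Z(25): 25+20=45≡19 → T
T(19): 19+20=39≡13 → N
Z(25): 25+20=45≡19 → T
G(6): 6+20=26≡0 → A
Q(16): 16+20=36≡10 → K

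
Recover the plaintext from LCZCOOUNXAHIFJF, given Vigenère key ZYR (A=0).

Repeat the key across the ciphertext: ZYRZYRZYRZYRZYR
L(11)−Z(25): -14≡12 → M
C(2)−Y(24): -22≡4 → E
Z(25)−R(17): 8 → I
C(2)−Z(25): -23≡3 → D
O(14)−Y(24): -10≡16 → Q
O(14)−R(17): -3≡23 → X
U(20)−Z(25): -5≡21 → V
N(13)−Y(24): -11≡15 → P
X(23)−R(17): 6 → G
A(0)−Z(25): -25≡1 → B
H(7)−Y(24): -17≡9 → J
I(8)−R(17): -9≡17 → R
F(5)−Z(25): -20≡6 → G
J(9)−Y(24): -15≡11 → L
F(5)−R(17): -12≡14 → O

MEIDQXVPGBJRGLO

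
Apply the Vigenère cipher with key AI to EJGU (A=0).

ERGC

Repeat the key across the message: AIAI
E(4)+A(0): 4 → E
J(9)+I(8): 17 → R
G(6)+A(0): 6 → G
U(20)+I(8): 28≡2 → C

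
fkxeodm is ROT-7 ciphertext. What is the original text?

f(5): 5−7=-2≡24 → y
k(10): 10−7=3 → d
x(23): 23−7=16 → q
e(4): 4−7=-3≡23 → x
o(14): 14−7=7 → h
d(3): 3−7=-4≡22 → w
m(12): 12−7=5 → f

ydqxhwf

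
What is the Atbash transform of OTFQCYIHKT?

O(14) → L(11)
T(19) → G(6)
F(5) → U(20)
Q(16) → J(9)
C(2) → X(23)
Y(24) → B(1)
I(8) → R(17)
H(7) → S(18)
K(10) → P(15)
T(19) → G(6)

LGUJXBRSPG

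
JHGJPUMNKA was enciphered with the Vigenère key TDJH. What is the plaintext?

Repeat the key across the ciphertext: TDJHTDJHTD
J(9)−T(19): -10≡16 → Q
H(7)−D(3): 4 → E
G(6)−J(9): -3≡23 → X
J(9)−H(7): 2 → C
P(15)−T(19): -4≡22 → W
U(20)−D(3): 17 → R
M(12)−J(9): 3 → D
N(13)−H(7): 6 → G
K(10)−T(19): -9≡17 → R
A(0)−D(3): -3≡23 → X

QEXCWRDGRX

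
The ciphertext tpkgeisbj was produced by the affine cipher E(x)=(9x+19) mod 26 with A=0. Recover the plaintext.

aoznhtxyw

The inverse of 9 mod 26 is 3, since 9·3=27≡1. Apply D(y)=3·(y−19) mod 26:
t(19): 3·(19−19)=0 → a
p(15): 3·(15−19)=-12≡14 → o
k(10): 3·(10−19)=-27≡25 → z
g(6): 3·(6−19)=-39≡13 → n
e(4): 3·(4−19)=-45≡7 → h
i(8): 3·(8−19)=-33≡19 → t
s(18): 3·(18−19)=-3≡23 → x
b(1): 3·(1−19)=-54≡24 → y
j(9): 3·(9−19)=-30≡22 → w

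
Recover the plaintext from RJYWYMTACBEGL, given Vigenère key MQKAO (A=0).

Repeat the key across the ciphertext: MQKAOMQKAOMQK
R(17)−M(12): 5 → F
J(9)−Q(16): -7≡19 → T
Y(24)−K(10): 14 → O
W(22)−A(0): 22 → W
Y(24)−O(14): 10 → K
M(12)−M(12): 0 → A
T(19)−Q(16): 3 → D
A(0)−K(10): -10≡16 → Q
C(2)−A(0): 2 → C
B(1)−O(14): -13≡13 → N
E(4)−M(12): -8≡18 → S
G(6)−Q(16): -10≡16 → Q
L(11)−K(10): 1 → B

FTOWKADQCNSQB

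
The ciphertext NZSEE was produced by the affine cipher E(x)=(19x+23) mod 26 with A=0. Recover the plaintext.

UWXZZ

The inverse of 19 mod 26 is 11, since 19·11=209≡1. Apply D(y)=11·(y−23) mod 26:
N(13): 11·(13−23)=-110≡20 → U
Z(25): 11·(25−23)=22 → W
S(18): 11·(18−23)=-55≡23 → X
E(4): 11·(4−23)=-209≡25 → Z
E(4): 11·(4−23)=-209≡25 → Z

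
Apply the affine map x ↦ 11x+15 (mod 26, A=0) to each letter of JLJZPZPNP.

J(9): 11·9+15=114≡10 → K
L(11): 11·11+15=136≡6 → G
J(9): 11·9+15=114≡10 → K
Z(25): 11·25+15=290≡4 → E
P(15): 11·15+15=180≡24 → Y
Z(25): 11·25+15=290≡4 → E
P(15): 11·15+15=180≡24 → Y
N(13): 11·13+15=158≡2 → C
P(15): 11·15+15=180≡24 → Y

KGKEYEYCY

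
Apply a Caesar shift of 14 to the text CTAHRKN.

C(2): 2+14=16 → Q
T(19): 19+14=33≡7 → H
A(0): 0+14=14 → O
H(7): 7+14=21 → V
R(17): 17+14=31≡5 → F
K(10): 10+14=24 → Y
N(13): 13+14=27≡1 → B

QHOVFYB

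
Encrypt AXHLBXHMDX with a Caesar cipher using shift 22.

WTDHXTDIZT

A(0): 0+22=22 → W
X(23): 23+22=45≡19 → T
H(7): 7+22=29≡3 → D
L(11): 11+22=33≡7 → H
B(1): 1+22=23 → X
X(23): 23+22=45≡19 → T
H(7): 7+22=29≡3 → D
M(12): 12+22=34≡8 → I
D(3): 3+22=25 → Z
X(23): 23+22=45≡19 → T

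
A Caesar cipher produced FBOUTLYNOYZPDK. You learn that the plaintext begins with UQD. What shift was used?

11

From the crib: F(5)−U(20)=-15≡11, so the shift is 11.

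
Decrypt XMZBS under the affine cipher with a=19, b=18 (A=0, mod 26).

The inverse of 19 mod 26 is 11, since 19·11=209≡1. Apply D(y)=11·(y−18) mod 26:
X(23): 11·(23−18)=55≡3 → D
M(12): 11·(12−18)=-66≡12 → M
Z(25): 11·(25−18)=77≡25 → Z
B(1): 11·(1−18)=-187≡21 → V
S(18): 11·(18−18)=0 → A

DMZVA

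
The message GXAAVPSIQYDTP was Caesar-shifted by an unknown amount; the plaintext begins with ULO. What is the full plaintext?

From the crib: G(6)−U(20)=-14≡12, so the shift is 12.
Subtract 12 from each ciphertext letter:
G(6): 6−12=-6≡20 → U
X(23): 23−12=11 → L
A(0): 0−12=-12≡14 → O
A(0): 0−12=-12≡14 → O
V(21): 21−12=9 → J
P(15): 15−12=3 → D
S(18): 18−12=6 → G
I(8): 8−12=-4≡22 → W
Q(16): 16−12=4 → E
Y(24): 24−12=12 → M
D(3): 3−12=-9≡17 → R
T(19): 19−12=7 → H
P(15): 15−12=3 → D

ULOOJDGWEMRHD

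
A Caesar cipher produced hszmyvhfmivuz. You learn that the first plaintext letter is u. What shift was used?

From the crib: h(7)−u(20)=-13≡13, so the shift is 13.

13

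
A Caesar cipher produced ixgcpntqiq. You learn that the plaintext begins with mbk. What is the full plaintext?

From the crib: i(8)−m(12)=-4≡22, so the shift is 22.
Subtract 22 from each ciphertext letter:
i(8): 8−22=-14≡12 → m
x(23): 23−22=1 → b
g(6): 6−22=-16≡10 → k
c(2): 2−22=-20≡6 → g
p(15): 15−22=-7≡19 → t
n(13): 13−22=-9≡17 → r
t(19): 19−22=-3≡23 → x
q(16): 16−22=-6≡20 → u
i(8): 8−22=-14≡12 → m
q(16): 16−22=-6≡20 → u

mbkgtrxumu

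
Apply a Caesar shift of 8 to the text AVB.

A(0): 0+8=8 → I
V(21): 21+8=29≡3 → D
B(1): 1+8=9 → J

IDJ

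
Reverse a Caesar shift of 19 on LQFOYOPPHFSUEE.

L(11): 11−19=-8≡18 → S
Q(16): 16−19=-3≡23 → X
F(5): 5−19=-14≡12 → M
O(14): 14−19=-5≡21 → V
Y(24): 24−19=5 → F
O(14): 14−19=-5≡21 → V
P(15): 15−19=-4≡22 → W
P(15): 15−19=-4≡22 → W
H(7): 7−19=-12≡14 → O
F(5): 5−19=-14≡12 → M
S(18): 18−19=-1≡25 → Z
U(20): 20−19=1 → B
E(4): 4−19=-15≡11 → L
E(4): 4−19=-15≡11 → L

SXMVFVWWOMZBLL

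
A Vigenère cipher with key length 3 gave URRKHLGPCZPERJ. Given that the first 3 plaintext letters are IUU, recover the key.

Subtract each crib letter from the matching ciphertext letter (mod 26):
U(20)−I(8)=12 → M
R(17)−U(20)=-3≡23 → X
R(17)−U(20)=-3≡23 → X

MXX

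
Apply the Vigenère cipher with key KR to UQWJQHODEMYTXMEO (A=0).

EHGAAYYUODIKHDOF

Repeat the key across the message: KRKRKRKRKRKRKRKR
U(20)+K(10): 30≡4 → E
Q(16)+R(17): 33≡7 → H
W(22)+K(10): 32≡6 → G
J(9)+R(17): 26≡0 → A
Q(16)+K(10): 26≡0 → A
H(7)+R(17): 24 → Y
O(14)+K(10): 24 → Y
D(3)+R(17): 20 → U
E(4)+K(10): 14 → O
M(12)+R(17): 29≡3 → D
Y(24)+K(10): 34≡8 → I
T(19)+R(17): 36≡10 → K
X(23)+K(10): 33≡7 → H
M(12)+R(17): 29≡3 → D
E(4)+K(10): 14 → O
O(14)+R(17): 31≡5 → F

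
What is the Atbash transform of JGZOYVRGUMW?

J(9) → Q(16)
G(6) → T(19)
Z(25) → A(0)
O(14) → L(11)
Y(24) → B(1)
V(21) → E(4)
R(17) → I(8)
G(6) → T(19)
U(20) → F(5)
M(12) → N(13)
W(22) → D(3)

QTALBEITFND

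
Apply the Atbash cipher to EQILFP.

E(4) → V(21)
Q(16) → J(9)
I(8) → R(17)
L(11) → O(14)
F(5) → U(20)
P(15) → K(10)

VJROUK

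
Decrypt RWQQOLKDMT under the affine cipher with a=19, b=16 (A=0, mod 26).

The inverse of 19 mod 26 is 11, since 19·11=209≡1. Apply D(y)=11·(y−16) mod 26:
R(17): 11·(17−16)=11 → L
W(22): 11·(22−16)=66≡14 → O
Q(16): 11·(16−16)=0 → A
Q(16): 11·(16−16)=0 → A
O(14): 11·(14−16)=-22≡4 → E
L(11): 11·(11−16)=-55≡23 → X
K(10): 11·(10−16)=-66≡12 → M
D(3): 11·(3−16)=-143≡13 → N
M(12): 11·(12−16)=-44≡8 → I
T(19): 11·(19−16)=33≡7 → H

LOAAEXMNIH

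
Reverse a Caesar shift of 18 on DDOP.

D(3): 3−18=-15≡11 → L
D(3): 3−18=-15≡11 → L
O(14): 14−18=-4≡22 → W
P(15): 15−18=-3≡23 → X

LLWX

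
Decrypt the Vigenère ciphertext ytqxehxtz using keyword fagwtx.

Repeat the key across the ciphertext: fagwtxfag
y(24)−f(5): 19 → t
t(19)−a(0): 19 → t
q(16)−g(6): 10 → k
x(23)−w(22): 1 → b
e(4)−t(19): -15≡11 → l
h(7)−x(23): -16≡10 → k
x(23)−f(5): 18 → s
t(19)−a(0): 19 → t
z(25)−g(6): 19 → t

ttkblkstt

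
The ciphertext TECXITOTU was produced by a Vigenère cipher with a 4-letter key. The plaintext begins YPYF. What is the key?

VPES

Subtract each crib letter from the matching ciphertext letter (mod 26):
T(19)−Y(24)=-5≡21 → V
E(4)−P(15)=-11≡15 → P
C(2)−Y(24)=-22≡4 → E
X(23)−F(5)=18 → S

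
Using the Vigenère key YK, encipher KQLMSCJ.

Repeat the key across the message: YKYKYKY
K(10)+Y(24): 34≡8 → I
Q(16)+K(10): 26≡0 → A
L(11)+Y(24): 35≡9 → J
M(12)+K(10): 22 → W
S(18)+Y(24): 42≡16 → Q
C(2)+K(10): 12 → M
J(9)+Y(24): 33≡7 → H

IAJWQMH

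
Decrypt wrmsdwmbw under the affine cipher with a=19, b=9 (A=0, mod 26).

The inverse of 19 mod 26 is 11, since 19·11=209≡1. Apply D(y)=11·(y−9) mod 26:
w(22): 11·(22−9)=143≡13 → n
r(17): 11·(17−9)=88≡10 → k
m(12): 11·(12−9)=33≡7 → h
s(18): 11·(18−9)=99≡21 → v
d(3): 11·(3−9)=-66≡12 → m
w(22): 11·(22−9)=143≡13 → n
m(12): 11·(12−9)=33≡7 → h
b(1): 11·(1−9)=-88≡16 → q
w(22): 11·(22−9)=143≡13 → n

nkhvmnhqn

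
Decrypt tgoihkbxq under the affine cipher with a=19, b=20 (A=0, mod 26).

pcmynuzhi

The inverse of 19 mod 26 is 11, since 19·11=209≡1. Apply D(y)=11·(y−20) mod 26:
t(19): 11·(19−20)=-11≡15 → p
g(6): 11·(6−20)=-154≡2 → c
o(14): 11·(14−20)=-66≡12 → m
i(8): 11·(8−20)=-132≡24 → y
h(7): 11·(7−20)=-143≡13 → n
k(10): 11·(10−20)=-110≡20 → u
b(1): 11·(1−20)=-209≡25 → z
x(23): 11·(23−20)=33≡7 → h
q(16): 11·(16−20)=-44≡8 → i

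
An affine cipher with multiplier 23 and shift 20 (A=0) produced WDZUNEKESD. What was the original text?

IXHALOMOSX

The inverse of 23 mod 26 is 17, since 23·17=391≡1. Apply D(y)=17·(y−20) mod 26:
W(22): 17·(22−20)=34≡8 → I
D(3): 17·(3−20)=-289≡23 → X
Z(25): 17·(25−20)=85≡7 → H
U(20): 17·(20−20)=0 → A
N(13): 17·(13−20)=-119≡11 → L
E(4): 17·(4−20)=-272≡14 → O
K(10): 17·(10−20)=-170≡12 → M
E(4): 17·(4−20)=-272≡14 → O
S(18): 17·(18−20)=-34≡18 → S
D(3): 17·(3−20)=-289≡23 → X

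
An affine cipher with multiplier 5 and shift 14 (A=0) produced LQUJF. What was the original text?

The inverse of 5 mod 26 is 21, since 5·21=105≡1. Apply D(y)=21·(y−14) mod 26:
L(11): 21·(11−14)=-63≡15 → P
Q(16): 21·(16−14)=42≡16 → Q
U(20): 21·(20−14)=126≡22 → W
J(9): 21·(9−14)=-105≡25 → Z
F(5): 21·(5−14)=-189≡19 → T

PQWZT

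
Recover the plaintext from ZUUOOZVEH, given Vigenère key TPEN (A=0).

Repeat the key across the ciphertext: TPENTPENT
Z(25)−T(19): 6 → G
U(20)−P(15): 5 → F
U(20)−E(4): 16 → Q
O(14)−N(13): 1 → B
O(14)−T(19): -5≡21 → V
Z(25)−P(15): 10 → K
V(21)−E(4): 17 → R
E(4)−N(13): -9≡17 → R
H(7)−T(19): -12≡14 → O

GFQBVKRRO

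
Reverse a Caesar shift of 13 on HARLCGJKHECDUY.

UNEYPTWXURPQHL

H(7): 7−13=-6≡20 → U
A(0): 0−13=-13≡13 → N
R(17): 17−13=4 → E
L(11): 11−13=-2≡24 → Y
C(2): 2−13=-11≡15 → P
G(6): 6−13=-7≡19 → T
J(9): 9−13=-4≡22 → W
K(10): 10−13=-3≡23 → X
H(7): 7−13=-6≡20 → U
E(4): 4−13=-9≡17 → R
C(2): 2−13=-11≡15 → P
D(3): 3−13=-10≡16 → Q
U(20): 20−13=7 → H
Y(24): 24−13=11 → L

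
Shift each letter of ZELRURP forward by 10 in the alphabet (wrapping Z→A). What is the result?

Z(25): 25+10=35≡9 → J
E(4): 4+10=14 → O
L(11): 11+10=21 → V
R(17): 17+10=27≡1 → B
U(20): 20+10=30≡4 → E
R(17): 17+10=27≡1 → B
P(15): 15+10=25 → Z

JOVBEBZ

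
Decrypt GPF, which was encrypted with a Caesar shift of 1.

FOE

G(6): 6−1=5 → F
P(15): 15−1=14 → O
F(5): 5−1=4 → E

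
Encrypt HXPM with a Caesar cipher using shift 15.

H(7): 7+15=22 → W
X(23): 23+15=38≡12 → M
P(15): 15+15=30≡4 → E
M(12): 12+15=27≡1 → B

WMEB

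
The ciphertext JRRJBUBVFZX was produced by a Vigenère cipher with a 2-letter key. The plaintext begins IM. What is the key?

Subtract each crib letter from the matching ciphertext letter (mod 26):
J(9)−I(8)=1 → B
R(17)−M(12)=5 → F

BF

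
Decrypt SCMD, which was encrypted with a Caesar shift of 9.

JTDU

S(18): 18−9=9 → J
C(2): 2−9=-7≡19 → T
M(12): 12−9=3 → D
D(3): 3−9=-6≡20 → U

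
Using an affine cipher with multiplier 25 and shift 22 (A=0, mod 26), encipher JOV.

J(9): 25·9+22=247≡13 → N
O(14): 25·14+22=372≡8 → I
V(21): 25·21+22=547≡1 → B

NIB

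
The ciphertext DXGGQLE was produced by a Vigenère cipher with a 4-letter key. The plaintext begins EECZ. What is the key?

ZTEH

Subtract each crib letter from the matching ciphertext letter (mod 26):
D(3)−E(4)=-1≡25 → Z
X(23)−E(4)=19 → T
G(6)−C(2)=4 → E
G(6)−Z(25)=-19≡7 → H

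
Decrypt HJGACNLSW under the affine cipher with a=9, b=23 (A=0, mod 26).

The inverse of 9 mod 26 is 3, since 9·3=27≡1. Apply D(y)=3·(y−23) mod 26:
H(7): 3·(7−23)=-48≡4 → E
J(9): 3·(9−23)=-42≡10 → K
G(6): 3·(6−23)=-51≡1 → B
A(0): 3·(0−23)=-69≡9 → J
C(2): 3·(2−23)=-63≡15 → P
N(13): 3·(13−23)=-30≡22 → W
L(11): 3·(11−23)=-36≡16 → Q
S(18): 3·(18−23)=-15≡11 → L
W(22): 3·(22−23)=-3≡23 → X

EKBJPWQLX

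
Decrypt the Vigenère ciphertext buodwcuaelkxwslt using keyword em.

Repeat the key across the ciphertext: emememememememem
b(1)−e(4): -3≡23 → x
u(20)−m(12): 8 → i
o(14)−e(4): 10 → k
d(3)−m(12): -9≡17 → r
w(22)−e(4): 18 → s
c(2)−m(12): -10≡16 → q
u(20)−e(4): 16 → q
a(0)−m(12): -12≡14 → o
e(4)−e(4): 0 → a
l(11)−m(12): -1≡25 → z
k(10)−e(4): 6 → g
x(23)−m(12): 11 → l
w(22)−e(4): 18 → s
s(18)−m(12): 6 → g
l(11)−e(4): 7 → h
t(19)−m(12): 7 → h

xikrsqqoazglsghh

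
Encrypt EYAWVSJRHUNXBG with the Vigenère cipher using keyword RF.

VDRBMXAWYZECSL

Repeat the key across the message: RFRFRFRFRFRFRF
E(4)+R(17): 21 → V
Y(24)+F(5): 29≡3 → D
A(0)+R(17): 17 → R
W(22)+F(5): 27≡1 → B
V(21)+R(17): 38≡12 → M
S(18)+F(5): 23 → X
J(9)+R(17): 26≡0 → A
R(17)+F(5): 22 → W
H(7)+R(17): 24 → Y
U(20)+F(5): 25 → Z
N(13)+R(17): 30≡4 → E
X(23)+F(5): 28≡2 → C
B(1)+R(17): 18 → S
G(6)+F(5): 11 → L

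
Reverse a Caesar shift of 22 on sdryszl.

s(18): 18−22=-4≡22 → w
d(3): 3−22=-19≡7 → h
r(17): 17−22=-5≡21 → v
y(24): 24−22=2 → c
s(18): 18−22=-4≡22 → w
z(25): 25−22=3 → d
l(11): 11−22=-11≡15 → p

whvcwdp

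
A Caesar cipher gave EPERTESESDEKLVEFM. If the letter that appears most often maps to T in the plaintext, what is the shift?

The most frequent ciphertext letter is E (appears 6 times).
E is position 4; T is position 19.
Shift = -15≡11.

11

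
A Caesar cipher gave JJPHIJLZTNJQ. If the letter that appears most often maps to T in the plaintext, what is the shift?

The most frequent ciphertext letter is J (appears 4 times).
J is position 9; T is position 19.
Shift = -10≡16.

16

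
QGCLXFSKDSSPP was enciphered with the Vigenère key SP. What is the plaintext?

Repeat the key across the ciphertext: SPSPSPSPSPSPS
Q(16)−S(18): -2≡24 → Y
G(6)−P(15): -9≡17 → R
C(2)−S(18): -16≡10 → K
L(11)−P(15): -4≡22 → W
X(23)−S(18): 5 → F
F(5)−P(15): -10≡16 → Q
S(18)−S(18): 0 → A
K(10)−P(15): -5≡21 → V
D(3)−S(18): -15≡11 → L
S(18)−P(15): 3 → D
S(18)−S(18): 0 → A
P(15)−P(15): 0 → A
P(15)−S(18): -3≡23 → X

YRKWFQAVLDAAX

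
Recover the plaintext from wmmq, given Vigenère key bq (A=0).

vwla

Repeat the key across the ciphertext: bqbq
w(22)−b(1): 21 → v
m(12)−q(16): -4≡22 → w
m(12)−b(1): 11 → l
q(16)−q(16): 0 → a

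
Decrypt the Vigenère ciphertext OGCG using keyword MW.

Repeat the key across the ciphertext: MWMW
O(14)−M(12): 2 → C
G(6)−W(22): -16≡10 → K
C(2)−M(12): -10≡16 → Q
G(6)−W(22): -16≡10 → K

CKQK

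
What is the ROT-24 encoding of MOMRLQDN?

M(12): 12+24=36≡10 → K
O(14): 14+24=38≡12 → M
M(12): 12+24=36≡10 → K
R(17): 17+24=41≡15 → P
L(11): 11+24=35≡9 → J
Q(16): 16+24=40≡14 → O
D(3): 3+24=27≡1 → B
N(13): 13+24=37≡11 → L

KMKPJOBL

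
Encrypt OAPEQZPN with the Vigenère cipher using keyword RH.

Repeat the key across the message: RHRHRHRH
O(14)+R(17): 31≡5 → F
A(0)+H(7): 7 → H
P(15)+R(17): 32≡6 → G
E(4)+H(7): 11 → L
Q(16)+R(17): 33≡7 → H
Z(25)+H(7): 32≡6 → G
P(15)+R(17): 32≡6 → G
N(13)+H(7): 20 → U

FHGLHGGU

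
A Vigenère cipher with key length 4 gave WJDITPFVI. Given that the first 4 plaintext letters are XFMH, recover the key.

Subtract each crib letter from the matching ciphertext letter (mod 26):
W(22)−X(23)=-1≡25 → Z
J(9)−F(5)=4 → E
D(3)−M(12)=-9≡17 → R
I(8)−H(7)=1 → B

ZERB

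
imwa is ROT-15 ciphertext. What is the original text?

i(8): 8−15=-7≡19 → t
m(12): 12−15=-3≡23 → x
w(22): 22−15=7 → h
a(0): 0−15=-15≡11 → l

txhl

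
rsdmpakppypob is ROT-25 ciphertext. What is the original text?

stenqblqqzqpc

r(17): 17−25=-8≡18 → s
s(18): 18−25=-7≡19 → t
d(3): 3−25=-22≡4 → e
m(12): 12−25=-13≡13 → n
p(15): 15−25=-10≡16 → q
a(0): 0−25=-25≡1 → b
k(10): 10−25=-15≡11 → l
p(15): 15−25=-10≡16 → q
p(15): 15−25=-10≡16 → q
y(24): 24−25=-1≡25 → z
p(15): 15−25=-10≡16 → q
o(14): 14−25=-11≡15 → p
b(1): 1−25=-24≡2 → c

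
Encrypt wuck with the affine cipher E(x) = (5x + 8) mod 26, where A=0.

w(22): 5·22+8=118≡14 → o
u(20): 5·20+8=108≡4 → e
c(2): 5·2+8=18 → s
k(10): 5·10+8=58≡6 → g

oesg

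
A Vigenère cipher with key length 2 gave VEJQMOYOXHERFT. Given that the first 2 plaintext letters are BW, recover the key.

UI

Subtract each crib letter from the matching ciphertext letter (mod 26):
V(21)−B(1)=20 → U
E(4)−W(22)=-18≡8 → I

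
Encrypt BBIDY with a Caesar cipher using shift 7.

IIPKF

B(1): 1+7=8 → I
B(1): 1+7=8 → I
I(8): 8+7=15 → P
D(3): 3+7=10 → K
Y(24): 24+7=31≡5 → F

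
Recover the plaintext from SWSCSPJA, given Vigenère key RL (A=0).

BLBRBESP

Repeat the key across the ciphertext: RLRLRLRL
S(18)−R(17): 1 → B
W(22)−L(11): 11 → L
S(18)−R(17): 1 → B
C(2)−L(11): -9≡17 → R
S(18)−R(17): 1 → B
P(15)−L(11): 4 → E
J(9)−R(17): -8≡18 → S
A(0)−L(11): -11≡15 → P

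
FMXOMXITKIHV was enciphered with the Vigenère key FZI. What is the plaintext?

Repeat the key across the ciphertext: FZIFZIFZIFZI
F(5)−F(5): 0 → A
M(12)−Z(25): -13≡13 → N
X(23)−I(8): 15 → P
O(14)−F(5): 9 → J
M(12)−Z(25): -13≡13 → N
X(23)−I(8): 15 → P
I(8)−F(5): 3 → D
T(19)−Z(25): -6≡20 → U
K(10)−I(8): 2 → C
I(8)−F(5): 3 → D
H(7)−Z(25): -18≡8 → I
V(21)−I(8): 13 → N

ANPJNPDUCDIN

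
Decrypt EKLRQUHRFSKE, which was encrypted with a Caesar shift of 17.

NTUAZDQAOBTN

E(4): 4−17=-13≡13 → N
K(10): 10−17=-7≡19 → T
L(11): 11−17=-6≡20 → U
R(17): 17−17=0 → A
Q(16): 16−17=-1≡25 → Z
U(20): 20−17=3 → D
H(7): 7−17=-10≡16 → Q
R(17): 17−17=0 → A
F(5): 5−17=-12≡14 → O
S(18): 18−17=1 → B
K(10): 10−17=-7≡19 → T
E(4): 4−17=-13≡13 → N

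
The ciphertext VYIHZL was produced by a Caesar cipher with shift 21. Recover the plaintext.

V(21): 21−21=0 → A
Y(24): 24−21=3 → D
I(8): 8−21=-13≡13 → N
H(7): 7−21=-14≡12 → M
Z(25): 25−21=4 → E
L(11): 11−21=-10≡16 → Q

ADNMEQ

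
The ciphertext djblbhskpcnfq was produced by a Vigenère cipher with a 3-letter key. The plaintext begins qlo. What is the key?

Subtract each crib letter from the matching ciphertext letter (mod 26):
d(3)−q(16)=-13≡13 → n
j(9)−l(11)=-2≡24 → y
b(1)−o(14)=-13≡13 → n

nyn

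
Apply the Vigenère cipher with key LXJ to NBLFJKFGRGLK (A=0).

YYUQGTQDARIT

Repeat the key across the message: LXJLXJLXJLXJ
N(13)+L(11): 24 → Y
B(1)+X(23): 24 → Y
L(11)+J(9): 20 → U
F(5)+L(11): 16 → Q
J(9)+X(23): 32≡6 → G
K(10)+J(9): 19 → T
F(5)+L(11): 16 → Q
G(6)+X(23): 29≡3 → D
R(17)+J(9): 26≡0 → A
G(6)+L(11): 17 → R
L(11)+X(23): 34≡8 → I
K(10)+J(9): 19 → T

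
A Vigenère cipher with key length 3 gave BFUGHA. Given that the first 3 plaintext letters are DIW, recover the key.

Subtract each crib letter from the matching ciphertext letter (mod 26):
B(1)−D(3)=-2≡24 → Y
F(5)−I(8)=-3≡23 → X
U(20)−W(22)=-2≡24 → Y

YXY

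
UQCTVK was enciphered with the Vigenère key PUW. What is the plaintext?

Repeat the key across the ciphertext: PUWPUW
U(20)−P(15): 5 → F
Q(16)−U(20): -4≡22 → W
C(2)−W(22): -20≡6 → G
T(19)−P(15): 4 → E
V(21)−U(20): 1 → B
K(10)−W(22): -12≡14 → O

FWGEBO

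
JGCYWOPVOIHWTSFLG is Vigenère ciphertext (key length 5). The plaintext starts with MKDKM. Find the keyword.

Subtract each crib letter from the matching ciphertext letter (mod 26):
J(9)−M(12)=-3≡23 → X
G(6)−K(10)=-4≡22 → W
C(2)−D(3)=-1≡25 → Z
Y(24)−K(10)=14 → O
W(22)−M(12)=10 → K

XWZOK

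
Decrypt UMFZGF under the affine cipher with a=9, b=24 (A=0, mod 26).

The inverse of 9 mod 26 is 3, since 9·3=27≡1. Apply D(y)=3·(y−24) mod 26:
U(20): 3·(20−24)=-12≡14 → O
M(12): 3·(12−24)=-36≡16 → Q
F(5): 3·(5−24)=-57≡21 → V
Z(25): 3·(25−24)=3 → D
G(6): 3·(6−24)=-54≡24 → Y
F(5): 3·(5−24)=-57≡21 → V

OQVDYV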